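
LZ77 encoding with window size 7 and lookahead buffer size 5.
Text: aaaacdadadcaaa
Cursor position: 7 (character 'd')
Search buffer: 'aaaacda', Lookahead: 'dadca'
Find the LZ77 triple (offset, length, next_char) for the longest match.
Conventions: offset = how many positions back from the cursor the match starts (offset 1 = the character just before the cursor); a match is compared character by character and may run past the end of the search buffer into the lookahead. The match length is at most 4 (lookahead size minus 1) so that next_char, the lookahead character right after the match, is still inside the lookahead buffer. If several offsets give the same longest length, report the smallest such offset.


Try each offset into the search buffer:
  offset=1 (pos 6, char 'a'): match length 0
  offset=2 (pos 5, char 'd'): match length 3
  offset=3 (pos 4, char 'c'): match length 0
  offset=4 (pos 3, char 'a'): match length 0
  offset=5 (pos 2, char 'a'): match length 0
  offset=6 (pos 1, char 'a'): match length 0
  offset=7 (pos 0, char 'a'): match length 0
Longest match has length 3 at offset 2.
next_char = character at position 7 + 3 = 10 -> 'c'

Best match: offset=2, length=3 (matching 'dad' starting at position 5)
LZ77 triple: (2, 3, 'c')


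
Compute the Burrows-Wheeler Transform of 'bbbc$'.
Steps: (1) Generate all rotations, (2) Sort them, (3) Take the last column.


Rotations (sorted):
  0: $bbbc -> last char: c
  1: bbbc$ -> last char: $
  2: bbc$b -> last char: b
  3: bc$bb -> last char: b
  4: c$bbb -> last char: b


BWT = c$bbb


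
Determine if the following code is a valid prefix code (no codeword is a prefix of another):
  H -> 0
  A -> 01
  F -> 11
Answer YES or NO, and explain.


Checking each pair (does one codeword prefix another?):
  H='0' vs A='01': prefix -- VIOLATION

NO -- this is NOT a valid prefix code. H (0) is a prefix of A (01).


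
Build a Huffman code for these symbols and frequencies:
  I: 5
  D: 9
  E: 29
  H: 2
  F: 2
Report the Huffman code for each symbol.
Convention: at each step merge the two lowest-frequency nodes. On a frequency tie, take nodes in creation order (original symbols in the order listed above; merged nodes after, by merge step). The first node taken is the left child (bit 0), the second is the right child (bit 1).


Huffman tree construction:
Step 1: Merge H(2) + F(2) = 4
Step 2: Merge (H+F)(4) + I(5) = 9
Step 3: Merge D(9) + ((H+F)+I)(9) = 18
Step 4: Merge (D+((H+F)+I))(18) + E(29) = 47
Read each symbol's code off the tree from the root (left child = 0, right child = 1).

Codes:
  I: 011 (length 3)
  D: 00 (length 2)
  E: 1 (length 1)
  H: 0100 (length 4)
  F: 0101 (length 4)
Average code length: 78/47 = 1.6596 bits/symbol


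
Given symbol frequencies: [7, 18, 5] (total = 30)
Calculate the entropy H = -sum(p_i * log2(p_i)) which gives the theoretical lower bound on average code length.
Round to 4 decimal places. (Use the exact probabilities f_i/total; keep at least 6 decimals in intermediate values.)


Per-symbol terms -p_i * log2(p_i) with p_i = f_i/30:
  p = 7/30 = 0.233333: log2(p) = -2.099536, -p*log2(p) = 0.489892
  p = 18/30 = 0.600000: log2(p) = -0.736966, -p*log2(p) = 0.442179
  p = 5/30 = 0.166667: log2(p) = -2.584963, -p*log2(p) = 0.430827
H = 0.489892 + 0.442179 + 0.430827 = 1.362898

H = 1.3629 bits/symbol


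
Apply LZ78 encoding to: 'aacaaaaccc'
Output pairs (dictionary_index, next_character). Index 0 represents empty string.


LZ78 encoding steps:
Dictionary: {0: ''}
Step 1: w='' (idx 0), next='a' -> output (0, 'a'), add 'a' as idx 1
Step 2: w='a' (idx 1), next='c' -> output (1, 'c'), add 'ac' as idx 2
Step 3: w='a' (idx 1), next='a' -> output (1, 'a'), add 'aa' as idx 3
Step 4: w='aa' (idx 3), next='c' -> output (3, 'c'), add 'aac' as idx 4
Step 5: w='' (idx 0), next='c' -> output (0, 'c'), add 'c' as idx 5
Step 6: w='c' (idx 5), end of input -> output (5, '')


Encoded: [(0, 'a'), (1, 'c'), (1, 'a'), (3, 'c'), (0, 'c'), (5, '')]


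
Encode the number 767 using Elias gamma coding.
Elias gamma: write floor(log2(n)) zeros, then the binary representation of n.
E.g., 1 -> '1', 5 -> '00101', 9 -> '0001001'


num_bits = floor(log2(767)) + 1 = 10
leading_zeros = num_bits - 1 = 9
binary(767) = 1011111111

Elias gamma(767) = '000000000' + '1011111111' = 0000000001011111111 (19 bits)


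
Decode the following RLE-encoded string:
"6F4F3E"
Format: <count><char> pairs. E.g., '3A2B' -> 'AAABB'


Expanding each <count><char> pair:
  6F -> 'FFFFFF'
  4F -> 'FFFF'
  3E -> 'EEE'

Decoded = FFFFFFFFFFEEE


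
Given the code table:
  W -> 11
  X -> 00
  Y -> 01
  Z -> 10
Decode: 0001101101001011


Decoding:
00 -> X
01 -> Y
10 -> Z
11 -> W
01 -> Y
00 -> X
10 -> Z
11 -> W


Result: XYZWYXZW


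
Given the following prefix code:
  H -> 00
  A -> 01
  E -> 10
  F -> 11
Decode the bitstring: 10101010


Decoding step by step:
Bits 10 -> E
Bits 10 -> E
Bits 10 -> E
Bits 10 -> E


Decoded message: EEEE


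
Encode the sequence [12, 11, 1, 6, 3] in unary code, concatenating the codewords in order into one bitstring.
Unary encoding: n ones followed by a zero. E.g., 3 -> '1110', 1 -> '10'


Encode each number as n ones followed by a terminating 0:
  12 -> 1111111111110 (13 bits)
  11 -> 111111111110 (12 bits)
  1 -> 10 (2 bits)
  6 -> 1111110 (7 bits)
  3 -> 1110 (4 bits)
Total length = 13 + 12 + 2 + 7 + 4 = 38 bits.

Unary([12, 11, 1, 6, 3]) = 11111111111101111111111101011111101110 (38 bits)


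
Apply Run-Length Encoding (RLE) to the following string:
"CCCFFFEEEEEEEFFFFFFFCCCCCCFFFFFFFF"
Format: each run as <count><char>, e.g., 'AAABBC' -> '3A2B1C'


Scanning runs left to right:
  i=0: run of 'C' x 3 -> '3C'
  i=3: run of 'F' x 3 -> '3F'
  i=6: run of 'E' x 7 -> '7E'
  i=13: run of 'F' x 7 -> '7F'
  i=20: run of 'C' x 6 -> '6C'
  i=26: run of 'F' x 8 -> '8F'

RLE = 3C3F7E7F6C8F


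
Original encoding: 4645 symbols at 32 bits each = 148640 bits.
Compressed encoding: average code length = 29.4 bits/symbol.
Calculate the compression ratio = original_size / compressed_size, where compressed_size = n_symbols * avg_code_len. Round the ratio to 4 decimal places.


original_size = n_symbols * orig_bits = 4645 * 32 = 148640 bits
compressed_size = n_symbols * avg_code_len = 4645 * 29.4 = 136563.0 bits
ratio = original_size / compressed_size = 148640 / 136563.0 = 1.0884

Compression ratio = 1.0884


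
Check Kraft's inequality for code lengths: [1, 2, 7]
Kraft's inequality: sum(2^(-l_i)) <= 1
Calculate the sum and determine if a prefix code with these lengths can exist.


Sum = 2^(-1) + 2^(-2) + 2^(-7)
    = 0.5 + 0.25 + 0.0078125
    = 97/128 = 0.7578125
Since 0.7578125 <= 1, Kraft's inequality IS satisfied.
A prefix code with these lengths CAN exist.

Kraft sum = 0.7578125. Satisfied.


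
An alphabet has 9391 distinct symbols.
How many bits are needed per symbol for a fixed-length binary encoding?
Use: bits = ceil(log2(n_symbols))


log2(9391) = 13.1971
Bracket: 2^13 = 8192 < 9391 <= 2^14 = 16384
So ceil(log2(9391)) = 14

bits = ceil(log2(9391)) = ceil(13.1971) = 14 bits


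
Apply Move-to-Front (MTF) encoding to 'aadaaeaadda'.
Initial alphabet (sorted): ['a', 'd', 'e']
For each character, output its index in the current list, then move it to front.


MTF encoding:
'a': index 0 in ['a', 'd', 'e'] -> ['a', 'd', 'e']
'a': index 0 in ['a', 'd', 'e'] -> ['a', 'd', 'e']
'd': index 1 in ['a', 'd', 'e'] -> ['d', 'a', 'e']
'a': index 1 in ['d', 'a', 'e'] -> ['a', 'd', 'e']
'a': index 0 in ['a', 'd', 'e'] -> ['a', 'd', 'e']
'e': index 2 in ['a', 'd', 'e'] -> ['e', 'a', 'd']
'a': index 1 in ['e', 'a', 'd'] -> ['a', 'e', 'd']
'a': index 0 in ['a', 'e', 'd'] -> ['a', 'e', 'd']
'd': index 2 in ['a', 'e', 'd'] -> ['d', 'a', 'e']
'd': index 0 in ['d', 'a', 'e'] -> ['d', 'a', 'e']
'a': index 1 in ['d', 'a', 'e'] -> ['a', 'd', 'e']


Output: [0, 0, 1, 1, 0, 2, 1, 0, 2, 0, 1]


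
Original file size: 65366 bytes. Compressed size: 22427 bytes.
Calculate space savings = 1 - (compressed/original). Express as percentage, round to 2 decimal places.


ratio = compressed/original = 22427/65366 = 0.343099
savings = 1 - ratio = 1 - 0.343099 = 0.656901
as a percentage: 0.656901 * 100 = 65.69%

Space savings = 1 - 22427/65366 = 65.69%


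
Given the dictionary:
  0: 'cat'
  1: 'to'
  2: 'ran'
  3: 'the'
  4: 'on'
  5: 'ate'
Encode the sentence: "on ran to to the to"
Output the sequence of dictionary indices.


Look up each word in the dictionary:
  'on' -> 4
  'ran' -> 2
  'to' -> 1
  'to' -> 1
  'the' -> 3
  'to' -> 1

Encoded: [4, 2, 1, 1, 3, 1]


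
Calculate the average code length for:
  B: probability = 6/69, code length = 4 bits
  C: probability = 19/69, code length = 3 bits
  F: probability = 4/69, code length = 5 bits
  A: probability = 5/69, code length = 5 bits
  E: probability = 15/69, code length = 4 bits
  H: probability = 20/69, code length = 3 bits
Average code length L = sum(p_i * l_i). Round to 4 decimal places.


Weighted contributions p_i * l_i:
  B: (6/69) * 4 = 24/69
  C: (19/69) * 3 = 57/69
  F: (4/69) * 5 = 20/69
  A: (5/69) * 5 = 25/69
  E: (15/69) * 4 = 60/69
  H: (20/69) * 3 = 60/69
Sum = (24 + 57 + 20 + 25 + 60 + 60)/69 = 246/69

L = 246/69 = 3.5652 bits/symbol


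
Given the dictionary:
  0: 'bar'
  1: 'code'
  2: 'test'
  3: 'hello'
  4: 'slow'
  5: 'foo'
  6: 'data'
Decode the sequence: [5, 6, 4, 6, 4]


Look up each index in the dictionary:
  5 -> 'foo'
  6 -> 'data'
  4 -> 'slow'
  6 -> 'data'
  4 -> 'slow'

Decoded: "foo data slow data slow"


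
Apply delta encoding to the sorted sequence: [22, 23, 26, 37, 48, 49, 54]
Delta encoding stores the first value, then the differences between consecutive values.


First value: 22
Deltas:
  23 - 22 = 1
  26 - 23 = 3
  37 - 26 = 11
  48 - 37 = 11
  49 - 48 = 1
  54 - 49 = 5


Delta encoded: [22, 1, 3, 11, 11, 1, 5]


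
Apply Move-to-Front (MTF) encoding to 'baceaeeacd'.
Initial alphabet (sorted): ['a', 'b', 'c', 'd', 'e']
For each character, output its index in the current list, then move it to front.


MTF encoding:
'b': index 1 in ['a', 'b', 'c', 'd', 'e'] -> ['b', 'a', 'c', 'd', 'e']
'a': index 1 in ['b', 'a', 'c', 'd', 'e'] -> ['a', 'b', 'c', 'd', 'e']
'c': index 2 in ['a', 'b', 'c', 'd', 'e'] -> ['c', 'a', 'b', 'd', 'e']
'e': index 4 in ['c', 'a', 'b', 'd', 'e'] -> ['e', 'c', 'a', 'b', 'd']
'a': index 2 in ['e', 'c', 'a', 'b', 'd'] -> ['a', 'e', 'c', 'b', 'd']
'e': index 1 in ['a', 'e', 'c', 'b', 'd'] -> ['e', 'a', 'c', 'b', 'd']
'e': index 0 in ['e', 'a', 'c', 'b', 'd'] -> ['e', 'a', 'c', 'b', 'd']
'a': index 1 in ['e', 'a', 'c', 'b', 'd'] -> ['a', 'e', 'c', 'b', 'd']
'c': index 2 in ['a', 'e', 'c', 'b', 'd'] -> ['c', 'a', 'e', 'b', 'd']
'd': index 4 in ['c', 'a', 'e', 'b', 'd'] -> ['d', 'c', 'a', 'e', 'b']


Output: [1, 1, 2, 4, 2, 1, 0, 1, 2, 4]


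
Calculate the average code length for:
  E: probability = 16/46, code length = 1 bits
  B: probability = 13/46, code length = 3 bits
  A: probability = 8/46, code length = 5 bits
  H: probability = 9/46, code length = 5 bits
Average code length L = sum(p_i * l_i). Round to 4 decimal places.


Weighted contributions p_i * l_i:
  E: (16/46) * 1 = 16/46
  B: (13/46) * 3 = 39/46
  A: (8/46) * 5 = 40/46
  H: (9/46) * 5 = 45/46
Sum = (16 + 39 + 40 + 45)/46 = 140/46

L = 140/46 = 3.0435 bits/symbol


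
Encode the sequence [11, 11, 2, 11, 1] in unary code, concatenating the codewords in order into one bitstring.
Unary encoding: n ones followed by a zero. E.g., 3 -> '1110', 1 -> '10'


Encode each number as n ones followed by a terminating 0:
  11 -> 111111111110 (12 bits)
  11 -> 111111111110 (12 bits)
  2 -> 110 (3 bits)
  11 -> 111111111110 (12 bits)
  1 -> 10 (2 bits)
Total length = 12 + 12 + 3 + 12 + 2 = 41 bits.

Unary([11, 11, 2, 11, 1]) = 11111111111011111111111011011111111111010 (41 bits)


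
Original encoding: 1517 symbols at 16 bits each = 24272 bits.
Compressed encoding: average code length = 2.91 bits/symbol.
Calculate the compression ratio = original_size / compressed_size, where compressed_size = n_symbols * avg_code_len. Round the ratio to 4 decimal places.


original_size = n_symbols * orig_bits = 1517 * 16 = 24272 bits
compressed_size = n_symbols * avg_code_len = 1517 * 2.91 = 4414.47 bits
ratio = original_size / compressed_size = 24272 / 4414.47 = 5.4983

Compression ratio = 5.4983


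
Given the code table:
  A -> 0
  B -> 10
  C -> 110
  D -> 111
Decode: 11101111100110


Decoding:
111 -> D
0 -> A
111 -> D
110 -> C
0 -> A
110 -> C


Result: DADCAC


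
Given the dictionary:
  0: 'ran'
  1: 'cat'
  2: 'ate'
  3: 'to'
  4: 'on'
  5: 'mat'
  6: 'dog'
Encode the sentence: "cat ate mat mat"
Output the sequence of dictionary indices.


Look up each word in the dictionary:
  'cat' -> 1
  'ate' -> 2
  'mat' -> 5
  'mat' -> 5

Encoded: [1, 2, 5, 5]


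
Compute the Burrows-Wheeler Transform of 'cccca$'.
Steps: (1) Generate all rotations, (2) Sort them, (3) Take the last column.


Rotations (sorted):
  0: $cccca -> last char: a
  1: a$cccc -> last char: c
  2: ca$ccc -> last char: c
  3: cca$cc -> last char: c
  4: ccca$c -> last char: c
  5: cccca$ -> last char: $


BWT = acccc$


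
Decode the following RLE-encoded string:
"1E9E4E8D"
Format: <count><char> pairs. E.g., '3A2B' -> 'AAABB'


Expanding each <count><char> pair:
  1E -> 'E'
  9E -> 'EEEEEEEEE'
  4E -> 'EEEE'
  8D -> 'DDDDDDDD'

Decoded = EEEEEEEEEEEEEEDDDDDDDD


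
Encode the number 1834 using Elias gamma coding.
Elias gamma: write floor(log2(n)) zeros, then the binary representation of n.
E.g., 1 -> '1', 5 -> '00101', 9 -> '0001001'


num_bits = floor(log2(1834)) + 1 = 11
leading_zeros = num_bits - 1 = 10
binary(1834) = 11100101010

Elias gamma(1834) = '0000000000' + '11100101010' = 000000000011100101010 (21 bits)


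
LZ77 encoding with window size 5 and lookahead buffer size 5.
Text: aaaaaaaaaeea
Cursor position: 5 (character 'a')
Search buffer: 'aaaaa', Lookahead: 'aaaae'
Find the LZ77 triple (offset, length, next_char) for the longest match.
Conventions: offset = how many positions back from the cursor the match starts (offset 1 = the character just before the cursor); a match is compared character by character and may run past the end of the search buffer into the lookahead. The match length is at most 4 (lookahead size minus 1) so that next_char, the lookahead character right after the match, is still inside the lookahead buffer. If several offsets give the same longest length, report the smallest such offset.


Try each offset into the search buffer:
  offset=1 (pos 4, char 'a'): match length 4
  offset=2 (pos 3, char 'a'): match length 4
  offset=3 (pos 2, char 'a'): match length 4
  offset=4 (pos 1, char 'a'): match length 4
  offset=5 (pos 0, char 'a'): match length 4
Longest match has length 4, found at offsets 1, 2, 3, 4, 5; take the smallest, offset 1.
next_char = character at position 5 + 4 = 9 -> 'e'

Best match: offset=1, length=4 (matching 'aaaa' starting at position 4)
LZ77 triple: (1, 4, 'e')


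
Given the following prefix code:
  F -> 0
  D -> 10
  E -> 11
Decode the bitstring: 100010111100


Decoding step by step:
Bits 10 -> D
Bits 0 -> F
Bits 0 -> F
Bits 10 -> D
Bits 11 -> E
Bits 11 -> E
Bits 0 -> F
Bits 0 -> F


Decoded message: DFFDEEFF


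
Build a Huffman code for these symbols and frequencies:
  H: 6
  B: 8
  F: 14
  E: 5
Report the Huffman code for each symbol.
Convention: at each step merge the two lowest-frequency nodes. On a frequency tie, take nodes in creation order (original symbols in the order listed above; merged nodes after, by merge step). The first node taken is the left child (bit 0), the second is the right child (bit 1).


Huffman tree construction:
Step 1: Merge E(5) + H(6) = 11
Step 2: Merge B(8) + (E+H)(11) = 19
Step 3: Merge F(14) + (B+(E+H))(19) = 33
Read each symbol's code off the tree from the root (left child = 0, right child = 1).

Codes:
  H: 111 (length 3)
  B: 10 (length 2)
  F: 0 (length 1)
  E: 110 (length 3)
Average code length: 63/33 = 1.9091 bits/symbol


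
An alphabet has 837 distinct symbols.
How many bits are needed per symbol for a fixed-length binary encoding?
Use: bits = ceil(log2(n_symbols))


log2(837) = 9.7091
Bracket: 2^9 = 512 < 837 <= 2^10 = 1024
So ceil(log2(837)) = 10

bits = ceil(log2(837)) = ceil(9.7091) = 10 bits


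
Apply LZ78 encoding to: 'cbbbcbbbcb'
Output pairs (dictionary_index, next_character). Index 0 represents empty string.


LZ78 encoding steps:
Dictionary: {0: ''}
Step 1: w='' (idx 0), next='c' -> output (0, 'c'), add 'c' as idx 1
Step 2: w='' (idx 0), next='b' -> output (0, 'b'), add 'b' as idx 2
Step 3: w='b' (idx 2), next='b' -> output (2, 'b'), add 'bb' as idx 3
Step 4: w='c' (idx 1), next='b' -> output (1, 'b'), add 'cb' as idx 4
Step 5: w='bb' (idx 3), next='c' -> output (3, 'c'), add 'bbc' as idx 5
Step 6: w='b' (idx 2), end of input -> output (2, '')


Encoded: [(0, 'c'), (0, 'b'), (2, 'b'), (1, 'b'), (3, 'c'), (2, '')]


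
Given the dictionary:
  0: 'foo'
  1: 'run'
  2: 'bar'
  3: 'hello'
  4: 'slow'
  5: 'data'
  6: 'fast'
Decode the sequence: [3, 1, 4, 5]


Look up each index in the dictionary:
  3 -> 'hello'
  1 -> 'run'
  4 -> 'slow'
  5 -> 'data'

Decoded: "hello run slow data"


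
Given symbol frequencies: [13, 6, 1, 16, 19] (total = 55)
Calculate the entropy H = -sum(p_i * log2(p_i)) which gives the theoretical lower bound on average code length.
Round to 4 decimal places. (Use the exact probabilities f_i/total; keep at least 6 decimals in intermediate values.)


Per-symbol terms -p_i * log2(p_i) with p_i = f_i/55:
  p = 13/55 = 0.236364: log2(p) = -2.080920, -p*log2(p) = 0.491854
  p = 6/55 = 0.109091: log2(p) = -3.196397, -p*log2(p) = 0.348698
  p = 1/55 = 0.018182: log2(p) = -5.781360, -p*log2(p) = 0.105116
  p = 16/55 = 0.290909: log2(p) = -1.781360, -p*log2(p) = 0.518214
  p = 19/55 = 0.345455: log2(p) = -1.533432, -p*log2(p) = 0.529731
H = 0.491854 + 0.348698 + 0.105116 + 0.518214 + 0.529731 = 1.993613

H = 1.9936 bits/symbol


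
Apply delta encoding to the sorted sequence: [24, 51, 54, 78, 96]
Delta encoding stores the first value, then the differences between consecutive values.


First value: 24
Deltas:
  51 - 24 = 27
  54 - 51 = 3
  78 - 54 = 24
  96 - 78 = 18


Delta encoded: [24, 27, 3, 24, 18]


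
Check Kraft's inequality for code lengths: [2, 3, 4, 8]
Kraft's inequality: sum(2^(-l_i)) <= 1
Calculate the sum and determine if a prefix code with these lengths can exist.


Sum = 2^(-2) + 2^(-3) + 2^(-4) + 2^(-8)
    = 0.25 + 0.125 + 0.0625 + 0.00390625
    = 113/256 = 0.44140625
Since 0.44140625 <= 1, Kraft's inequality IS satisfied.
A prefix code with these lengths CAN exist.

Kraft sum = 0.44140625. Satisfied.


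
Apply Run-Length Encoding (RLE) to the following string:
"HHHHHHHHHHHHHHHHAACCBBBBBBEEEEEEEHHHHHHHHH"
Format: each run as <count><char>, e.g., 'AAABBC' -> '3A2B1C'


Scanning runs left to right:
  i=0: run of 'H' x 16 -> '16H'
  i=16: run of 'A' x 2 -> '2A'
  i=18: run of 'C' x 2 -> '2C'
  i=20: run of 'B' x 6 -> '6B'
  i=26: run of 'E' x 7 -> '7E'
  i=33: run of 'H' x 9 -> '9H'

RLE = 16H2A2C6B7E9H


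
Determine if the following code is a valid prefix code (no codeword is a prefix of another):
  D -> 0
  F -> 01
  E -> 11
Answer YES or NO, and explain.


Checking each pair (does one codeword prefix another?):
  D='0' vs F='01': prefix -- VIOLATION

NO -- this is NOT a valid prefix code. D (0) is a prefix of F (01).


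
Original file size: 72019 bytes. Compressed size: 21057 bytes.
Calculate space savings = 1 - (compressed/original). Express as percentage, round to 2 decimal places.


ratio = compressed/original = 21057/72019 = 0.292381
savings = 1 - ratio = 1 - 0.292381 = 0.707619
as a percentage: 0.707619 * 100 = 70.76%

Space savings = 1 - 21057/72019 = 70.76%


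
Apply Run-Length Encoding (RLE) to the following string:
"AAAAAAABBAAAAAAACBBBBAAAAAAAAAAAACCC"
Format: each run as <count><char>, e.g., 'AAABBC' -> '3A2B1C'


Scanning runs left to right:
  i=0: run of 'A' x 7 -> '7A'
  i=7: run of 'B' x 2 -> '2B'
  i=9: run of 'A' x 7 -> '7A'
  i=16: run of 'C' x 1 -> '1C'
  i=17: run of 'B' x 4 -> '4B'
  i=21: run of 'A' x 12 -> '12A'
  i=33: run of 'C' x 3 -> '3C'

RLE = 7A2B7A1C4B12A3C


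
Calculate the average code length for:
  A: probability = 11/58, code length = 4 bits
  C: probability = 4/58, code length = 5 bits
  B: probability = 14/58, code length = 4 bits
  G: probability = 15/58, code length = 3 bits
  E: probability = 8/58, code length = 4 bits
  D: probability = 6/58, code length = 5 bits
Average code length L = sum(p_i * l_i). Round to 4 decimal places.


Weighted contributions p_i * l_i:
  A: (11/58) * 4 = 44/58
  C: (4/58) * 5 = 20/58
  B: (14/58) * 4 = 56/58
  G: (15/58) * 3 = 45/58
  E: (8/58) * 4 = 32/58
  D: (6/58) * 5 = 30/58
Sum = (44 + 20 + 56 + 45 + 32 + 30)/58 = 227/58

L = 227/58 = 3.9138 bits/symbol


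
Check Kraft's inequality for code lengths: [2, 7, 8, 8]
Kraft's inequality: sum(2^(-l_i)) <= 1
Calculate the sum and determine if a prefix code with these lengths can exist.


Sum = 2^(-2) + 2^(-7) + 2^(-8) + 2^(-8)
    = 0.25 + 0.0078125 + 0.00390625 + 0.00390625
    = 68/256 = 0.265625
Since 0.265625 <= 1, Kraft's inequality IS satisfied.
A prefix code with these lengths CAN exist.

Kraft sum = 0.265625. Satisfied.


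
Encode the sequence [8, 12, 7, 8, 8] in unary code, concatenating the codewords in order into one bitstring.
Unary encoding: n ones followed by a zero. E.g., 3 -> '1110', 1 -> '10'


Encode each number as n ones followed by a terminating 0:
  8 -> 111111110 (9 bits)
  12 -> 1111111111110 (13 bits)
  7 -> 11111110 (8 bits)
  8 -> 111111110 (9 bits)
  8 -> 111111110 (9 bits)
Total length = 9 + 13 + 8 + 9 + 9 = 48 bits.

Unary([8, 12, 7, 8, 8]) = 111111110111111111111011111110111111110111111110 (48 bits)


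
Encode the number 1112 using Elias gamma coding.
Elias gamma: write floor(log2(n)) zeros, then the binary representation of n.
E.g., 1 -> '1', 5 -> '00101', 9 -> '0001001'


num_bits = floor(log2(1112)) + 1 = 11
leading_zeros = num_bits - 1 = 10
binary(1112) = 10001011000

Elias gamma(1112) = '0000000000' + '10001011000' = 000000000010001011000 (21 bits)


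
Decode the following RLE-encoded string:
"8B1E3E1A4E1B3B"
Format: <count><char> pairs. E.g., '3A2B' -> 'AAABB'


Expanding each <count><char> pair:
  8B -> 'BBBBBBBB'
  1E -> 'E'
  3E -> 'EEE'
  1A -> 'A'
  4E -> 'EEEE'
  1B -> 'B'
  3B -> 'BBB'

Decoded = BBBBBBBBEEEEAEEEEBBBB


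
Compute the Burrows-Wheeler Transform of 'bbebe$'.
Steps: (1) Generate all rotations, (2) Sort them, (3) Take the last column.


Rotations (sorted):
  0: $bbebe -> last char: e
  1: bbebe$ -> last char: $
  2: be$bbe -> last char: e
  3: bebe$b -> last char: b
  4: e$bbeb -> last char: b
  5: ebe$bb -> last char: b


BWT = e$ebbb


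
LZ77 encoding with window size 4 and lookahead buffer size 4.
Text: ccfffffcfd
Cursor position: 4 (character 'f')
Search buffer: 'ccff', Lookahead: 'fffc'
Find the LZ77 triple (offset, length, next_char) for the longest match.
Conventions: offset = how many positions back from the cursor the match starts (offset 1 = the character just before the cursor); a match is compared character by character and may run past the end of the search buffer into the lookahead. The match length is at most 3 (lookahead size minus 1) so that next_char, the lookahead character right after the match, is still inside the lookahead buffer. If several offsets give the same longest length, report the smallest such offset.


Try each offset into the search buffer:
  offset=1 (pos 3, char 'f'): match length 3
  offset=2 (pos 2, char 'f'): match length 3
  offset=3 (pos 1, char 'c'): match length 0
  offset=4 (pos 0, char 'c'): match length 0
Longest match has length 3, found at offsets 1, 2; take the smallest, offset 1.
next_char = character at position 4 + 3 = 7 -> 'c'

Best match: offset=1, length=3 (matching 'fff' starting at position 3)
LZ77 triple: (1, 3, 'c')


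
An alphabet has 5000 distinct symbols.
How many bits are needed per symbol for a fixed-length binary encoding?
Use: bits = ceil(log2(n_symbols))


log2(5000) = 12.2877
Bracket: 2^12 = 4096 < 5000 <= 2^13 = 8192
So ceil(log2(5000)) = 13

bits = ceil(log2(5000)) = ceil(12.2877) = 13 bits


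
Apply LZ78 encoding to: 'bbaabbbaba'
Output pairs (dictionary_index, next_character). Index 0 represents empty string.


LZ78 encoding steps:
Dictionary: {0: ''}
Step 1: w='' (idx 0), next='b' -> output (0, 'b'), add 'b' as idx 1
Step 2: w='b' (idx 1), next='a' -> output (1, 'a'), add 'ba' as idx 2
Step 3: w='' (idx 0), next='a' -> output (0, 'a'), add 'a' as idx 3
Step 4: w='b' (idx 1), next='b' -> output (1, 'b'), add 'bb' as idx 4
Step 5: w='ba' (idx 2), next='b' -> output (2, 'b'), add 'bab' as idx 5
Step 6: w='a' (idx 3), end of input -> output (3, '')


Encoded: [(0, 'b'), (1, 'a'), (0, 'a'), (1, 'b'), (2, 'b'), (3, '')]


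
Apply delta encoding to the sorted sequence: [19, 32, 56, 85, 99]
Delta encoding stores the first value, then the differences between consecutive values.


First value: 19
Deltas:
  32 - 19 = 13
  56 - 32 = 24
  85 - 56 = 29
  99 - 85 = 14


Delta encoded: [19, 13, 24, 29, 14]


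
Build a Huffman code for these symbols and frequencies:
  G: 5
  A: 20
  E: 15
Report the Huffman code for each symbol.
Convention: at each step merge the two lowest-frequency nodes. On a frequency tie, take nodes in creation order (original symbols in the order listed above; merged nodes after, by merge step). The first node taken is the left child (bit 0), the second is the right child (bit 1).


Huffman tree construction:
Step 1: Merge G(5) + E(15) = 20
Step 2: Merge A(20) + (G+E)(20) = 40
Read each symbol's code off the tree from the root (left child = 0, right child = 1).

Codes:
  G: 10 (length 2)
  A: 0 (length 1)
  E: 11 (length 2)
Average code length: 60/40 = 1.5000 bits/symbol


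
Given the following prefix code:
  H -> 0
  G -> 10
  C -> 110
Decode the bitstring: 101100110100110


Decoding step by step:
Bits 10 -> G
Bits 110 -> C
Bits 0 -> H
Bits 110 -> C
Bits 10 -> G
Bits 0 -> H
Bits 110 -> C


Decoded message: GCHCGHC


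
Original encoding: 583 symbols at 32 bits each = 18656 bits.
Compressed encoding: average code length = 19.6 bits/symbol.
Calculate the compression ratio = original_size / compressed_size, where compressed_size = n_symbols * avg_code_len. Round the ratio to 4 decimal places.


original_size = n_symbols * orig_bits = 583 * 32 = 18656 bits
compressed_size = n_symbols * avg_code_len = 583 * 19.6 = 11426.8 bits
ratio = original_size / compressed_size = 18656 / 11426.8 = 1.6327

Compression ratio = 1.6327


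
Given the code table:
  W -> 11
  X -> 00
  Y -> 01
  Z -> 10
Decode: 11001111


Decoding:
11 -> W
00 -> X
11 -> W
11 -> W


Result: WXWW


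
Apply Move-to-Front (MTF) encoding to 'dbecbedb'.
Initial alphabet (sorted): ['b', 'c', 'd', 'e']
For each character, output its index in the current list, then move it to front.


MTF encoding:
'd': index 2 in ['b', 'c', 'd', 'e'] -> ['d', 'b', 'c', 'e']
'b': index 1 in ['d', 'b', 'c', 'e'] -> ['b', 'd', 'c', 'e']
'e': index 3 in ['b', 'd', 'c', 'e'] -> ['e', 'b', 'd', 'c']
'c': index 3 in ['e', 'b', 'd', 'c'] -> ['c', 'e', 'b', 'd']
'b': index 2 in ['c', 'e', 'b', 'd'] -> ['b', 'c', 'e', 'd']
'e': index 2 in ['b', 'c', 'e', 'd'] -> ['e', 'b', 'c', 'd']
'd': index 3 in ['e', 'b', 'c', 'd'] -> ['d', 'e', 'b', 'c']
'b': index 2 in ['d', 'e', 'b', 'c'] -> ['b', 'd', 'e', 'c']


Output: [2, 1, 3, 3, 2, 2, 3, 2]


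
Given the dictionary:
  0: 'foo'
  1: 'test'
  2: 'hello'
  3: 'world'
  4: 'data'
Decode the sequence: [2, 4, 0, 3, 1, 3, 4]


Look up each index in the dictionary:
  2 -> 'hello'
  4 -> 'data'
  0 -> 'foo'
  3 -> 'world'
  1 -> 'test'
  3 -> 'world'
  4 -> 'data'

Decoded: "hello data foo world test world data"


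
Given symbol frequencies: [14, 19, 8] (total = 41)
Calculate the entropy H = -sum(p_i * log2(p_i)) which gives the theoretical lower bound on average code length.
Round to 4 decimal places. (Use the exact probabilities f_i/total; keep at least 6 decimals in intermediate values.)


Per-symbol terms -p_i * log2(p_i) with p_i = f_i/41:
  p = 14/41 = 0.341463: log2(p) = -1.550197, -p*log2(p) = 0.529336
  p = 19/41 = 0.463415: log2(p) = -1.109624, -p*log2(p) = 0.514216
  p = 8/41 = 0.195122: log2(p) = -2.357552, -p*log2(p) = 0.460010
H = 0.529336 + 0.514216 + 0.460010 = 1.503562

H = 1.5036 bits/symbol


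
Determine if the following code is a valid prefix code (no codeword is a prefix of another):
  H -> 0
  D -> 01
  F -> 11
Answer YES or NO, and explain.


Checking each pair (does one codeword prefix another?):
  H='0' vs D='01': prefix -- VIOLATION

NO -- this is NOT a valid prefix code. H (0) is a prefix of D (01).


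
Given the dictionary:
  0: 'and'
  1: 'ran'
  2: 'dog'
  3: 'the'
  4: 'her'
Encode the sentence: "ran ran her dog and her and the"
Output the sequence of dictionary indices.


Look up each word in the dictionary:
  'ran' -> 1
  'ran' -> 1
  'her' -> 4
  'dog' -> 2
  'and' -> 0
  'her' -> 4
  'and' -> 0
  'the' -> 3

Encoded: [1, 1, 4, 2, 0, 4, 0, 3]


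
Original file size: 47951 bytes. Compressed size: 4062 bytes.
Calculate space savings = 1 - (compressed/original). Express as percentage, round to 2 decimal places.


ratio = compressed/original = 4062/47951 = 0.084711
savings = 1 - ratio = 1 - 0.084711 = 0.915289
as a percentage: 0.915289 * 100 = 91.53%

Space savings = 1 - 4062/47951 = 91.53%


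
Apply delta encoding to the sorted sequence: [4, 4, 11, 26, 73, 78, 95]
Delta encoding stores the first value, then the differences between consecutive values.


First value: 4
Deltas:
  4 - 4 = 0
  11 - 4 = 7
  26 - 11 = 15
  73 - 26 = 47
  78 - 73 = 5
  95 - 78 = 17


Delta encoded: [4, 0, 7, 15, 47, 5, 17]


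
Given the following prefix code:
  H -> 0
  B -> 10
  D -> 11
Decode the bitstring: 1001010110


Decoding step by step:
Bits 10 -> B
Bits 0 -> H
Bits 10 -> B
Bits 10 -> B
Bits 11 -> D
Bits 0 -> H


Decoded message: BHBBDH


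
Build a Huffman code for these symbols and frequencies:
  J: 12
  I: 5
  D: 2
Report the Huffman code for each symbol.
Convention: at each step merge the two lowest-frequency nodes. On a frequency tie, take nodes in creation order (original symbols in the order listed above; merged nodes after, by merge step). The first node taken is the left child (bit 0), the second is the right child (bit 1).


Huffman tree construction:
Step 1: Merge D(2) + I(5) = 7
Step 2: Merge (D+I)(7) + J(12) = 19
Read each symbol's code off the tree from the root (left child = 0, right child = 1).

Codes:
  J: 1 (length 1)
  I: 01 (length 2)
  D: 00 (length 2)
Average code length: 26/19 = 1.3684 bits/symbol


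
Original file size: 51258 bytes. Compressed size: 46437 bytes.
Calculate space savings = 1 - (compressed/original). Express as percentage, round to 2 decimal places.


ratio = compressed/original = 46437/51258 = 0.905946
savings = 1 - ratio = 1 - 0.905946 = 0.094054
as a percentage: 0.094054 * 100 = 9.41%

Space savings = 1 - 46437/51258 = 9.41%


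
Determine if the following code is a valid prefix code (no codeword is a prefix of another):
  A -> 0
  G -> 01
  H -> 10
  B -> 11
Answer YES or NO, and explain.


Checking each pair (does one codeword prefix another?):
  A='0' vs G='01': prefix -- VIOLATION

NO -- this is NOT a valid prefix code. A (0) is a prefix of G (01).


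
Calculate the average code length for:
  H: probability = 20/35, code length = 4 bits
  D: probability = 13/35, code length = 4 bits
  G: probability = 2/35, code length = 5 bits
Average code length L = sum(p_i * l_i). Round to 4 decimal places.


Weighted contributions p_i * l_i:
  H: (20/35) * 4 = 80/35
  D: (13/35) * 4 = 52/35
  G: (2/35) * 5 = 10/35
Sum = (80 + 52 + 10)/35 = 142/35

L = 142/35 = 4.0571 bits/symbol


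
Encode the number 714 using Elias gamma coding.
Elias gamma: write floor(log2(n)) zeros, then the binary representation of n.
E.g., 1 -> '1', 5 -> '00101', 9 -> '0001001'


num_bits = floor(log2(714)) + 1 = 10
leading_zeros = num_bits - 1 = 9
binary(714) = 1011001010

Elias gamma(714) = '000000000' + '1011001010' = 0000000001011001010 (19 bits)


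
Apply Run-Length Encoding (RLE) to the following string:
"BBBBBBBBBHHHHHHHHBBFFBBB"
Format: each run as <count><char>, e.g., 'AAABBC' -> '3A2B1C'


Scanning runs left to right:
  i=0: run of 'B' x 9 -> '9B'
  i=9: run of 'H' x 8 -> '8H'
  i=17: run of 'B' x 2 -> '2B'
  i=19: run of 'F' x 2 -> '2F'
  i=21: run of 'B' x 3 -> '3B'

RLE = 9B8H2B2F3B


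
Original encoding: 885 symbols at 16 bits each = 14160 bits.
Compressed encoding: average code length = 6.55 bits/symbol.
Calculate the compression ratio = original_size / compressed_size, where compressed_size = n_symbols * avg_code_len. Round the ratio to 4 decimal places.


original_size = n_symbols * orig_bits = 885 * 16 = 14160 bits
compressed_size = n_symbols * avg_code_len = 885 * 6.55 = 5796.75 bits
ratio = original_size / compressed_size = 14160 / 5796.75 = 2.4427

Compression ratio = 2.4427


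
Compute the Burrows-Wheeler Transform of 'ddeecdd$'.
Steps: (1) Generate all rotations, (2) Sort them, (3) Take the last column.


Rotations (sorted):
  0: $ddeecdd -> last char: d
  1: cdd$ddee -> last char: e
  2: d$ddeecd -> last char: d
  3: dd$ddeec -> last char: c
  4: ddeecdd$ -> last char: $
  5: deecdd$d -> last char: d
  6: ecdd$dde -> last char: e
  7: eecdd$dd -> last char: d


BWT = dedc$ded


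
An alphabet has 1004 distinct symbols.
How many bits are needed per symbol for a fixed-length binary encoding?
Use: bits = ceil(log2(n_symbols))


log2(1004) = 9.9715
Bracket: 2^9 = 512 < 1004 <= 2^10 = 1024
So ceil(log2(1004)) = 10

bits = ceil(log2(1004)) = ceil(9.9715) = 10 bits


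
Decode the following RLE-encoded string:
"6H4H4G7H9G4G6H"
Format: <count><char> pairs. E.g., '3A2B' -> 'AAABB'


Expanding each <count><char> pair:
  6H -> 'HHHHHH'
  4H -> 'HHHH'
  4G -> 'GGGG'
  7H -> 'HHHHHHH'
  9G -> 'GGGGGGGGG'
  4G -> 'GGGG'
  6H -> 'HHHHHH'

Decoded = HHHHHHHHHHGGGGHHHHHHHGGGGGGGGGGGGGHHHHHH


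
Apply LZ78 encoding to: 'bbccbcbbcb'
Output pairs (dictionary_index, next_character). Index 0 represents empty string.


LZ78 encoding steps:
Dictionary: {0: ''}
Step 1: w='' (idx 0), next='b' -> output (0, 'b'), add 'b' as idx 1
Step 2: w='b' (idx 1), next='c' -> output (1, 'c'), add 'bc' as idx 2
Step 3: w='' (idx 0), next='c' -> output (0, 'c'), add 'c' as idx 3
Step 4: w='bc' (idx 2), next='b' -> output (2, 'b'), add 'bcb' as idx 4
Step 5: w='bcb' (idx 4), end of input -> output (4, '')


Encoded: [(0, 'b'), (1, 'c'), (0, 'c'), (2, 'b'), (4, '')]


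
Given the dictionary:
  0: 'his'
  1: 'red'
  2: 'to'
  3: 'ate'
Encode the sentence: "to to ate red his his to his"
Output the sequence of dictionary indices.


Look up each word in the dictionary:
  'to' -> 2
  'to' -> 2
  'ate' -> 3
  'red' -> 1
  'his' -> 0
  'his' -> 0
  'to' -> 2
  'his' -> 0

Encoded: [2, 2, 3, 1, 0, 0, 2, 0]


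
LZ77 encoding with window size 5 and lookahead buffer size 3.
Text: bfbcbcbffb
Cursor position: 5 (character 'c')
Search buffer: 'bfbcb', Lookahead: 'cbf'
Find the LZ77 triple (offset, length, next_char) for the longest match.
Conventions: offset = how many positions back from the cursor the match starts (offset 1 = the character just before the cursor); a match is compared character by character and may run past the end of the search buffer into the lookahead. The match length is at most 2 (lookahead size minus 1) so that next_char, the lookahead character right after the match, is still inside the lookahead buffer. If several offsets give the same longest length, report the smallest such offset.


Try each offset into the search buffer:
  offset=1 (pos 4, char 'b'): match length 0
  offset=2 (pos 3, char 'c'): match length 2
  offset=3 (pos 2, char 'b'): match length 0
  offset=4 (pos 1, char 'f'): match length 0
  offset=5 (pos 0, char 'b'): match length 0
Longest match has length 2 at offset 2.
next_char = character at position 5 + 2 = 7 -> 'f'

Best match: offset=2, length=2 (matching 'cb' starting at position 3)
LZ77 triple: (2, 2, 'f')


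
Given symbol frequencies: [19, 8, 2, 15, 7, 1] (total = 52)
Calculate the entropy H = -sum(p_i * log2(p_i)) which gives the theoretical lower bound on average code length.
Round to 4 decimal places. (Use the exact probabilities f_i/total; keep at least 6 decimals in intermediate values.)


Per-symbol terms -p_i * log2(p_i) with p_i = f_i/52:
  p = 19/52 = 0.365385: log2(p) = -1.452512, -p*log2(p) = 0.530726
  p = 8/52 = 0.153846: log2(p) = -2.700440, -p*log2(p) = 0.415452
  p = 2/52 = 0.038462: log2(p) = -4.700440, -p*log2(p) = 0.180786
  p = 15/52 = 0.288462: log2(p) = -1.793549, -p*log2(p) = 0.517370
  p = 7/52 = 0.134615: log2(p) = -2.893085, -p*log2(p) = 0.389454
  p = 1/52 = 0.019231: log2(p) = -5.700440, -p*log2(p) = 0.109624
H = 0.530726 + 0.415452 + 0.180786 + 0.517370 + 0.389454 + 0.109624 = 2.143412

H = 2.1434 bits/symbol


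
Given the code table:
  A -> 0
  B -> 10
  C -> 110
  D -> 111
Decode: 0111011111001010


Decoding:
0 -> A
111 -> D
0 -> A
111 -> D
110 -> C
0 -> A
10 -> B
10 -> B


Result: ADADCABB


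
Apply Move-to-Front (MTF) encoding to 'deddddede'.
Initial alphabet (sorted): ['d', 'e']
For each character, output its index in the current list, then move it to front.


MTF encoding:
'd': index 0 in ['d', 'e'] -> ['d', 'e']
'e': index 1 in ['d', 'e'] -> ['e', 'd']
'd': index 1 in ['e', 'd'] -> ['d', 'e']
'd': index 0 in ['d', 'e'] -> ['d', 'e']
'd': index 0 in ['d', 'e'] -> ['d', 'e']
'd': index 0 in ['d', 'e'] -> ['d', 'e']
'e': index 1 in ['d', 'e'] -> ['e', 'd']
'd': index 1 in ['e', 'd'] -> ['d', 'e']
'e': index 1 in ['d', 'e'] -> ['e', 'd']


Output: [0, 1, 1, 0, 0, 0, 1, 1, 1]


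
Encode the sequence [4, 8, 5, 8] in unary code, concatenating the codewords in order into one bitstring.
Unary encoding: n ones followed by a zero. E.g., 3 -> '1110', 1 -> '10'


Encode each number as n ones followed by a terminating 0:
  4 -> 11110 (5 bits)
  8 -> 111111110 (9 bits)
  5 -> 111110 (6 bits)
  8 -> 111111110 (9 bits)
Total length = 5 + 9 + 6 + 9 = 29 bits.

Unary([4, 8, 5, 8]) = 11110111111110111110111111110 (29 bits)


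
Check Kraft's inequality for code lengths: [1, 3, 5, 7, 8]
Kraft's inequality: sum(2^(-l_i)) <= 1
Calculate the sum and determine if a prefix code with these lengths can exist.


Sum = 2^(-1) + 2^(-3) + 2^(-5) + 2^(-7) + 2^(-8)
    = 0.5 + 0.125 + 0.03125 + 0.0078125 + 0.00390625
    = 171/256 = 0.66796875
Since 0.66796875 <= 1, Kraft's inequality IS satisfied.
A prefix code with these lengths CAN exist.

Kraft sum = 0.66796875. Satisfied.


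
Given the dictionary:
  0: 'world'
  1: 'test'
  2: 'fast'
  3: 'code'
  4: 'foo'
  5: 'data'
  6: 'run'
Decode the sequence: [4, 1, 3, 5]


Look up each index in the dictionary:
  4 -> 'foo'
  1 -> 'test'
  3 -> 'code'
  5 -> 'data'

Decoded: "foo test code data"


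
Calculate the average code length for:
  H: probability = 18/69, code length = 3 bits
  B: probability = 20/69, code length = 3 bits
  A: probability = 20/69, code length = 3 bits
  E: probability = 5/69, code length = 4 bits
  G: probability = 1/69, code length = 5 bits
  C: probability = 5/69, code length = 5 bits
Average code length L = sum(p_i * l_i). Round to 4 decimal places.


Weighted contributions p_i * l_i:
  H: (18/69) * 3 = 54/69
  B: (20/69) * 3 = 60/69
  A: (20/69) * 3 = 60/69
  E: (5/69) * 4 = 20/69
  G: (1/69) * 5 = 5/69
  C: (5/69) * 5 = 25/69
Sum = (54 + 60 + 60 + 20 + 5 + 25)/69 = 224/69

L = 224/69 = 3.2464 bits/symbol


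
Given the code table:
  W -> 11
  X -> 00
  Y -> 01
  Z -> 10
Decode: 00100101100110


Decoding:
00 -> X
10 -> Z
01 -> Y
01 -> Y
10 -> Z
01 -> Y
10 -> Z


Result: XZYYZYZ


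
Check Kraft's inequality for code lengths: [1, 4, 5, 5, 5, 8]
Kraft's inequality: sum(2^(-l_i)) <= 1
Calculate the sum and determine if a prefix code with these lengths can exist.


Sum = 2^(-1) + 2^(-4) + 2^(-5) + 2^(-5) + 2^(-5) + 2^(-8)
    = 0.5 + 0.0625 + 0.03125 + 0.03125 + 0.03125 + 0.00390625
    = 169/256 = 0.66015625
Since 0.66015625 <= 1, Kraft's inequality IS satisfied.
A prefix code with these lengths CAN exist.

Kraft sum = 0.66015625. Satisfied.
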